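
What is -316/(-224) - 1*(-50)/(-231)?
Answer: 2207/1848 ≈ 1.1943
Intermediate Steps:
-316/(-224) - 1*(-50)/(-231) = -316*(-1/224) + 50*(-1/231) = 79/56 - 50/231 = 2207/1848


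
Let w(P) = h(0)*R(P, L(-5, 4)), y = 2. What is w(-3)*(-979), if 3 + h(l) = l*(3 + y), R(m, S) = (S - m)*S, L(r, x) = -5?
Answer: 29370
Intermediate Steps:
R(m, S) = S*(S - m)
h(l) = -3 + 5*l (h(l) = -3 + l*(3 + 2) = -3 + l*5 = -3 + 5*l)
w(P) = -75 - 15*P (w(P) = (-3 + 5*0)*(-5*(-5 - P)) = (-3 + 0)*(25 + 5*P) = -3*(25 + 5*P) = -75 - 15*P)
w(-3)*(-979) = (-75 - 15*(-3))*(-979) = (-75 + 45)*(-979) = -30*(-979) = 29370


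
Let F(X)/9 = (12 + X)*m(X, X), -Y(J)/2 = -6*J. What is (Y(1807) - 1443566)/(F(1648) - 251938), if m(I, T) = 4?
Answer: 14509/1961 ≈ 7.3988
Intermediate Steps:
Y(J) = 12*J (Y(J) = -(-12)*J = 12*J)
F(X) = 432 + 36*X (F(X) = 9*((12 + X)*4) = 9*(48 + 4*X) = 432 + 36*X)
(Y(1807) - 1443566)/(F(1648) - 251938) = (12*1807 - 1443566)/((432 + 36*1648) - 251938) = (21684 - 1443566)/((432 + 59328) - 251938) = -1421882/(59760 - 251938) = -1421882/(-192178) = -1421882*(-1/192178) = 14509/1961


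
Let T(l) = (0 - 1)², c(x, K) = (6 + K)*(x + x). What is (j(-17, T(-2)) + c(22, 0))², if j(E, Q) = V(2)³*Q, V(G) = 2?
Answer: 73984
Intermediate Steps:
c(x, K) = 2*x*(6 + K) (c(x, K) = (6 + K)*(2*x) = 2*x*(6 + K))
T(l) = 1 (T(l) = (-1)² = 1)
j(E, Q) = 8*Q (j(E, Q) = 2³*Q = 8*Q)
(j(-17, T(-2)) + c(22, 0))² = (8*1 + 2*22*(6 + 0))² = (8 + 2*22*6)² = (8 + 264)² = 272² = 73984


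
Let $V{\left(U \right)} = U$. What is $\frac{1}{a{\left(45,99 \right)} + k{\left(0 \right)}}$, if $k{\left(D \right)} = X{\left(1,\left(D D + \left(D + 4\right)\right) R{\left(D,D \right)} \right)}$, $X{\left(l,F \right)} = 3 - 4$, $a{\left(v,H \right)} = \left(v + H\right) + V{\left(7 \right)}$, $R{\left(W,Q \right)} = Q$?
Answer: $\frac{1}{150} \approx 0.0066667$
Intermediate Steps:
$a{\left(v,H \right)} = 7 + H + v$ ($a{\left(v,H \right)} = \left(v + H\right) + 7 = \left(H + v\right) + 7 = 7 + H + v$)
$X{\left(l,F \right)} = -1$
$k{\left(D \right)} = -1$
$\frac{1}{a{\left(45,99 \right)} + k{\left(0 \right)}} = \frac{1}{\left(7 + 99 + 45\right) - 1} = \frac{1}{151 - 1} = \frac{1}{150}$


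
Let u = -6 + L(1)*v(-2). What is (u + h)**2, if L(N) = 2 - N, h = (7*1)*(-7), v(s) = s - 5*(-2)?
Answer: 2209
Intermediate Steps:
v(s) = 10 + s (v(s) = s + 10 = 10 + s)
h = -49 (h = 7*(-7) = -49)
u = 2 (u = -6 + (2 - 1*1)*(10 - 2) = -6 + (2 - 1)*8 = -6 + 1*8 = -6 + 8 = 2)
(u + h)**2 = (2 - 49)**2 = (-47)**2 = 2209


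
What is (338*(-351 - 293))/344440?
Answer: -27209/43055 ≈ -0.63196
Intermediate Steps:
(338*(-351 - 293))/344440 = (338*(-644))*(1/344440) = -217672*1/344440 = -27209/43055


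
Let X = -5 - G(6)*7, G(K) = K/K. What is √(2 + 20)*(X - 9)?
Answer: -21*√22 ≈ -98.499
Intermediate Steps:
G(K) = 1
X = -12 (X = -5 - 7 = -12)
√(2 + 20)*(X - 9) = √(2 + 20)*(-12 - 9) = √22*(-21) = -21*√22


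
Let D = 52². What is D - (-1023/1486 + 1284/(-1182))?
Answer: 792093903/292742 ≈ 2705.8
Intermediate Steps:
D = 2704
D - (-1023/1486 + 1284/(-1182)) = 2704 - (-1023/1486 + 1284/(-1182)) = 2704 - (-1023*1/1486 + 1284*(-1/1182)) = 2704 - (-1023/1486 - 214/197) = 2704 - 1*(-519535/292742) = 2704 + 519535/292742 = 792093903/292742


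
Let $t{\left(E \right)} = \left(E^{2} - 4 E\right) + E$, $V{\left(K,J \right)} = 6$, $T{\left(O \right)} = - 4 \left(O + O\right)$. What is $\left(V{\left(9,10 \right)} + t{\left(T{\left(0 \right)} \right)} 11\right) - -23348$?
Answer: $23354$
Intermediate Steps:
$T{\left(O \right)} = - 8 O$ ($T{\left(O \right)} = - 4 \cdot 2 O = - 8 O$)
$t{\left(E \right)} = E^{2} - 3 E$
$\left(V{\left(9,10 \right)} + t{\left(T{\left(0 \right)} \right)} 11\right) - -23348 = \left(6 + \left(-8\right) 0 \left(-3 - 0\right) 11\right) - -23348 = \left(6 + 0 \left(-3 + 0\right) 11\right) + 23348 = \left(6 + 0 \left(-3\right) 11\right) + 23348 = \left(6 + 0 \cdot 11\right) + 23348 = \left(6 + 0\right) + 23348 = 6 + 23348 = 23354$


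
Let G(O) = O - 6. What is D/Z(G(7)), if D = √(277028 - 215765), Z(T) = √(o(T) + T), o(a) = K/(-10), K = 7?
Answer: 3*√22690 ≈ 451.90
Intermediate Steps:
G(O) = -6 + O
o(a) = -7/10 (o(a) = 7/(-10) = 7*(-⅒) = -7/10)
Z(T) = √(-7/10 + T)
D = 3*√6807 (D = √61263 = 3*√6807 ≈ 247.51)
D/Z(G(7)) = (3*√6807)/((√(-70 + 100*(-6 + 7))/10)) = (3*√6807)/((√(-70 + 100*1)/10)) = (3*√6807)/((√(-70 + 100)/10)) = (3*√6807)/((√30/10)) = (3*√6807)*(√30/3) = 3*√22690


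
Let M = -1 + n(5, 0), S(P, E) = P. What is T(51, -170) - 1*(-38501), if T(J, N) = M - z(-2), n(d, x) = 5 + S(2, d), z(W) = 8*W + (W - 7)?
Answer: 38532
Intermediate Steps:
z(W) = -7 + 9*W (z(W) = 8*W + (-7 + W) = -7 + 9*W)
n(d, x) = 7 (n(d, x) = 5 + 2 = 7)
M = 6 (M = -1 + 7 = 6)
T(J, N) = 31 (T(J, N) = 6 - (-7 + 9*(-2)) = 6 - (-7 - 18) = 6 - 1*(-25) = 6 + 25 = 31)
T(51, -170) - 1*(-38501) = 31 - 1*(-38501) = 31 + 38501 = 38532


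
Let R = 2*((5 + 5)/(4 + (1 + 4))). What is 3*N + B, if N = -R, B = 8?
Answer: 4/3 ≈ 1.3333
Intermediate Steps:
R = 20/9 (R = 2*(10/(4 + 5)) = 2*(10/9) = 20/9 ≈ 2.2222)
N = -20/9 (N = -1*20/9 = -20/9 ≈ -2.2222)
3*N + B = 3*(-20/9) + 8 = -20/3 + 8 = 4/3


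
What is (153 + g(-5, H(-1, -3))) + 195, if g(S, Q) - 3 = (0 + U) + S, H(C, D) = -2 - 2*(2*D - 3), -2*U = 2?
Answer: 345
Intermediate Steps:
U = -1 (U = -1/2*2 = -1)
H(C, D) = 4 - 4*D (H(C, D) = -2 - 2*(-3 + 2*D) = -2 + (6 - 4*D) = 4 - 4*D)
g(S, Q) = 2 + S (g(S, Q) = 3 + ((0 - 1) + S) = 3 + (-1 + S) = 2 + S)
(153 + g(-5, H(-1, -3))) + 195 = (153 + (2 - 5)) + 195 = (153 - 3) + 195 = 150 + 195 = 345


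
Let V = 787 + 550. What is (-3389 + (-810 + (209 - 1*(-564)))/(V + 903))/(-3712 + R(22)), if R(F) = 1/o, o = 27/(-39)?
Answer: 68322573/74863040 ≈ 0.91263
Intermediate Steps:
o = -9/13 (o = 27*(-1/39) = -9/13 ≈ -0.69231)
V = 1337
R(F) = -13/9 (R(F) = 1/(-9/13) = -13/9)
(-3389 + (-810 + (209 - 1*(-564)))/(V + 903))/(-3712 + R(22)) = (-3389 + (-810 + (209 - 1*(-564)))/(1337 + 903))/(-3712 - 13/9) = (-3389 + (-810 + (209 + 564))/2240)/(-33421/9) = (-3389 + (-810 + 773)*(1/2240))*(-9/33421) = (-3389 - 37*1/2240)*(-9/33421) = (-3389 - 37/2240)*(-9/33421) = -7591397/2240*(-9/33421) = 68322573/74863040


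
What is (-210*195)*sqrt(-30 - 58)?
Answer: -81900*I*sqrt(22) ≈ -3.8415e+5*I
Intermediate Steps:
(-210*195)*sqrt(-30 - 58) = -81900*I*sqrt(22)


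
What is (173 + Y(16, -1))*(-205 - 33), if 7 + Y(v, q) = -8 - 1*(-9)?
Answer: -39746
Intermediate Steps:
Y(v, q) = -6 (Y(v, q) = -7 + (-8 - 1*(-9)) = -7 + (-8 + 9) = -7 + 1 = -6)
(173 + Y(16, -1))*(-205 - 33) = (173 - 6)*(-205 - 33) = 167*(-238) = -39746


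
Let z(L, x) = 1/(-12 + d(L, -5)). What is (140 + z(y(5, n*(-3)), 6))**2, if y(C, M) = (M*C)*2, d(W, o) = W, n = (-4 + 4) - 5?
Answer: 373301041/19044 ≈ 19602.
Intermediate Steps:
n = -5 (n = 0 - 5 = -5)
y(C, M) = 2*C*M (y(C, M) = (C*M)*2 = 2*C*M)
z(L, x) = 1/(-12 + L)
(140 + z(y(5, n*(-3)), 6))**2 = (140 + 1/(-12 + 2*5*(-5*(-3))))**2 = (140 + 1/(-12 + 2*5*15))**2 = (140 + 1/(-12 + 150))**2 = (140 + 1/138)**2 = (19321/138)**2 = 373301041/19044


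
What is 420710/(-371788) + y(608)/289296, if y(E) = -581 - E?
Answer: -744827903/655834032 ≈ -1.1357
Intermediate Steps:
420710/(-371788) + y(608)/289296 = 420710/(-371788) + (-581 - 1*608)/289296 = 420710*(-1/371788) + (-581 - 608)*(1/289296) = -210355/185894 - 1189*1/289296 = -210355/185894 - 29/7056 = -744827903/655834032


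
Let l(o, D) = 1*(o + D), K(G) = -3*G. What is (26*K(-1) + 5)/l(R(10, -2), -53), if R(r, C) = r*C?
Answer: -83/73 ≈ -1.1370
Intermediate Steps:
R(r, C) = C*r
l(o, D) = D + o (l(o, D) = 1*(D + o) = D + o)
(26*K(-1) + 5)/l(R(10, -2), -53) = (26*(-3*(-1)) + 5)/(-53 - 2*10) = (26*3 + 5)/(-53 - 20) = (78 + 5)/(-73) = 83*(-1/73) = -83/73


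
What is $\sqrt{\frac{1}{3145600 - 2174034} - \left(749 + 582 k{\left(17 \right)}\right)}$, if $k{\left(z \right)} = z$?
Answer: $\frac{i \sqrt{10046358659173342}}{971566} \approx 103.16 i$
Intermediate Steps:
$\sqrt{\frac{1}{3145600 - 2174034} - \left(749 + 582 k{\left(17 \right)}\right)} = \sqrt{\frac{1}{3145600 - 2174034} - 10643} = \sqrt{\frac{1}{971566} - 10643} = \sqrt{- \frac{10340376937}{971566}} = \frac{i \sqrt{10046358659173342}}{971566}$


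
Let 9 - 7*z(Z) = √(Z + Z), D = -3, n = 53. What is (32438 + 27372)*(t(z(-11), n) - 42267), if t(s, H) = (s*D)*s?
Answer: -123882060600/49 + 3229740*I*√22/49 ≈ -2.5282e+9 + 3.0916e+5*I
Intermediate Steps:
z(Z) = 9/7 - √2*√Z/7 (z(Z) = 9/7 - √(Z + Z)/7 = 9/7 - √2*√Z/7)
t(s, H) = -3*s² (t(s, H) = (s*(-3))*s = (-3*s)*s = -3*s²)
(32438 + 27372)*(t(z(-11), n) - 42267) = (32438 + 27372)*(-3*(9/7 - √2*√(-11)/7)² - 42267) = 59810*(-3*(9/7 - √2*I*√11/7)² - 42267) = 59810*(-3*(9/7 - I*√22/7)² - 42267) = 59810*(-42267 - 3*(9/7 - I*√22/7)²) = -2527989270 - 179430*(9/7 - I*√22/7)²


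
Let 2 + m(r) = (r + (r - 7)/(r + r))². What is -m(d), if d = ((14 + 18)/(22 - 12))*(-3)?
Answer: -17120449/230400 ≈ -74.307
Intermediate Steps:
d = -48/5 (d = (32/10)*(-3) = (32*(⅒))*(-3) = (16/5)*(-3) = -48/5 ≈ -9.6000)
m(r) = -2 + (r + (-7 + r)/(2*r))² (m(r) = -2 + (r + (r - 7)/(r + r))² = -2 + (r + (-7 + r)/((2*r)))² = -2 + (r + (-7 + r)*(1/(2*r)))² = -2 + (r + (-7 + r)/(2*r))²)
-m(d) = -(-2 + (-7 - 48/5 + 2*(-48/5)²)²/(4*(-48/5)²)) = -(-2 + (¼)*(25/2304)*(-7 - 48/5 + 2*(2304/25))²) = -(-2 + (¼)*(25/2304)*(-7 - 48/5 + 4608/25)²) = -(-2 + (¼)*(25/2304)*(4193/25)²) = -(-2 + (¼)*(25/2304)*(17581249/625)) = -(-2 + 17581249/230400) = -1*17120449/230400 = -17120449/230400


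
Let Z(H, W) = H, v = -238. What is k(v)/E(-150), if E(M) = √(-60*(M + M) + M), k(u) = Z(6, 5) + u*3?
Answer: -118*√714/595 ≈ -5.2992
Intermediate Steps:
k(u) = 6 + 3*u (k(u) = 6 + u*3 = 6 + 3*u)
E(M) = √119*√(-M) (E(M) = √(-120*M + M) = √(-119*M) = √119*√(-M))
k(v)/E(-150) = (6 + 3*(-238))/((√119*√(-1*(-150)))) = (6 - 714)/((√119*√150)) = -708*√714/3570 = -118*√714/595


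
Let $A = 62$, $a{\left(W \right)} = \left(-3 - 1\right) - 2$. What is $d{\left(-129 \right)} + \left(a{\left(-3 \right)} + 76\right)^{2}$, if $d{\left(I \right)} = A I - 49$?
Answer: $-3147$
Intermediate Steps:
$a{\left(W \right)} = -6$ ($a{\left(W \right)} = -4 - 2 = -6$)
$d{\left(I \right)} = -49 + 62 I$ ($d{\left(I \right)} = 62 I - 49 = -49 + 62 I$)
$d{\left(-129 \right)} + \left(a{\left(-3 \right)} + 76\right)^{2} = \left(-49 + 62 \left(-129\right)\right) + \left(-6 + 76\right)^{2} = \left(-49 - 7998\right) + 70^{2} = -8047 + 4900 = -3147$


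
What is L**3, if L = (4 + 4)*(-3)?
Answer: -13824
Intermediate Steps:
L = -24 (L = 8*(-3) = -24)
L**3 = (-24)**3 = -13824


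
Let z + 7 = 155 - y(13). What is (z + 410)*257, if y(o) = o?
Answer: 140065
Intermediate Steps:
z = 135 (z = -7 + (155 - 1*13) = -7 + (155 - 13) = -7 + 142 = 135)
(z + 410)*257 = (135 + 410)*257 = 545*257 = 140065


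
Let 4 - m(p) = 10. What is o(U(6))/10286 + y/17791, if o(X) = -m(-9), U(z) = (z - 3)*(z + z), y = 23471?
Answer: 120764726/91499113 ≈ 1.3198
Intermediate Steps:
m(p) = -6 (m(p) = 4 - 1*10 = 4 - 10 = -6)
U(z) = 2*z*(-3 + z) (U(z) = (-3 + z)*(2*z) = 2*z*(-3 + z))
o(X) = 6 (o(X) = -1*(-6) = 6)
o(U(6))/10286 + y/17791 = 6/10286 + 23471/17791 = 6*(1/10286) + 23471*(1/17791) = 3/5143 + 23471/17791 = 120764726/91499113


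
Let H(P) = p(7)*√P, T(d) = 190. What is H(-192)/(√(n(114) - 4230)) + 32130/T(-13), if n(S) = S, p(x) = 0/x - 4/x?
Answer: 3213/19 - 16*√7/343 ≈ 168.98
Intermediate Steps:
p(x) = -4/x (p(x) = 0 - 4/x = -4/x)
H(P) = -4*√P/7 (H(P) = (-4/7)*√P = (-4*⅐)*√P = -4*√P/7)
H(-192)/(√(n(114) - 4230)) + 32130/T(-13) = (-32*I*√3/7)/(√(114 - 4230)) + 32130/190 = (-32*I*√3/7)/(√(-4116)) + 32130*(1/190) = (-32*I*√3/7)/((14*I*√21)) + 3213/19 = (-32*I*√3/7)*(-I*√21/294) + 3213/19 = -16*√7/343 + 3213/19 = 3213/19 - 16*√7/343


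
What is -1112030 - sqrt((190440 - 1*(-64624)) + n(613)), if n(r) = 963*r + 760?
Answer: -1112030 - sqrt(846143) ≈ -1.1130e+6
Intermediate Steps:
n(r) = 760 + 963*r
-1112030 - sqrt((190440 - 1*(-64624)) + n(613)) = -1112030 - sqrt((190440 - 1*(-64624)) + (760 + 963*613)) = -1112030 - sqrt((190440 + 64624) + (760 + 590319)) = -1112030 - sqrt(255064 + 591079) = -1112030 - sqrt(846143)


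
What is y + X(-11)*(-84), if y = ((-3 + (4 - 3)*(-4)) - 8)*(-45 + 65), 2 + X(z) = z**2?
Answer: -10296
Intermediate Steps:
X(z) = -2 + z**2
y = -300 (y = ((-3 + 1*(-4)) - 8)*20 = ((-3 - 4) - 8)*20 = (-7 - 8)*20 = -15*20 = -300)
y + X(-11)*(-84) = -300 + (-2 + (-11)**2)*(-84) = -300 + (-2 + 121)*(-84) = -300 + 119*(-84) = -300 - 9996 = -10296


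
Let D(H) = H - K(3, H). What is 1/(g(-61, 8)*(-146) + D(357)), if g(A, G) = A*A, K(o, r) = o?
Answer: -1/542912 ≈ -1.8419e-6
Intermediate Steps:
g(A, G) = A²
D(H) = -3 + H (D(H) = H - 1*3 = H - 3 = -3 + H)
1/(g(-61, 8)*(-146) + D(357)) = 1/((-61)²*(-146) + (-3 + 357)) = 1/(3721*(-146) + 354) = 1/(-543266 + 354) = 1/(-542912) = -1/542912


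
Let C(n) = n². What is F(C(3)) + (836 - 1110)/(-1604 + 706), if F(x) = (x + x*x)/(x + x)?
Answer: 2382/449 ≈ 5.3051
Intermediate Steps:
F(x) = (x + x²)/(2*x) (F(x) = (x + x²)/((2*x)) = (x + x²)*(1/(2*x)) = (x + x²)/(2*x))
F(C(3)) + (836 - 1110)/(-1604 + 706) = (½ + (½)*3²) + (836 - 1110)/(-1604 + 706) = (½ + (½)*9) - 274/(-898) = (½ + 9/2) - 274*(-1/898) = 5 + 137/449 = 2382/449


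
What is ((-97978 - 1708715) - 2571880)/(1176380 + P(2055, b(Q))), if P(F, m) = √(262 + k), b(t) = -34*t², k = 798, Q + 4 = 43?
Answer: -257543285287/69193495167 + 4378573*√265/691934951670 ≈ -3.7220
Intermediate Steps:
Q = 39 (Q = -4 + 43 = 39)
P(F, m) = 2*√265 (P(F, m) = √(262 + 798) = √1060 = 2*√265)
((-97978 - 1708715) - 2571880)/(1176380 + P(2055, b(Q))) = ((-97978 - 1708715) - 2571880)/(1176380 + 2*√265) = (-1806693 - 2571880)/(1176380 + 2*√265) = -4378573/(1176380 + 2*√265)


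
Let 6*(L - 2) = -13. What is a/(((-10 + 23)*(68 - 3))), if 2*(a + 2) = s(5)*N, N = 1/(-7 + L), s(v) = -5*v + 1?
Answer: -14/36335 ≈ -0.00038530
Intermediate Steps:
s(v) = 1 - 5*v
L = -⅙ (L = 2 + (⅙)*(-13) = 2 - 13/6 = -⅙ ≈ -0.16667)
N = -6/43 (N = 1/(-7 - ⅙) = 1/(-43/6) = -6/43 ≈ -0.13953)
a = -14/43 (a = -2 + ((1 - 5*5)*(-6/43))/2 = -2 + ((1 - 25)*(-6/43))/2 = -2 + (-24*(-6/43))/2 = -2 + (½)*(144/43) = -2 + 72/43 = -14/43 ≈ -0.32558)
a/(((-10 + 23)*(68 - 3))) = -14*1/((-10 + 23)*(68 - 3))/43 = -14/(43*(13*65)) = -14/43/845 = -14/43*1/845 = -14/36335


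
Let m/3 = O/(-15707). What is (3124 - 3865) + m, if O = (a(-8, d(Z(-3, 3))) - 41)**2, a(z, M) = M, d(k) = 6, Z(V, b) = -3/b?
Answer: -11642562/15707 ≈ -741.23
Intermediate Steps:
O = 1225 (O = (6 - 41)**2 = (-35)**2 = 1225)
m = -3675/15707 (m = 3*(1225/(-15707)) = 3*(1225*(-1/15707)) = 3*(-1225/15707) = -3675/15707 ≈ -0.23397)
(3124 - 3865) + m = (3124 - 3865) - 3675/15707 = -741 - 3675/15707 = -11642562/15707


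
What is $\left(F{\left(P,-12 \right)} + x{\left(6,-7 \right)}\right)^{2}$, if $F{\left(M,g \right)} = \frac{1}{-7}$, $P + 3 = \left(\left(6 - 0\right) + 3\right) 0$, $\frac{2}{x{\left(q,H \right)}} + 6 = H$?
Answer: $\frac{729}{8281} \approx 0.088033$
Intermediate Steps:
$x{\left(q,H \right)} = \frac{2}{-6 + H}$
$P = -3$ ($P = -3 + \left(\left(6 - 0\right) + 3\right) 0 = -3 + \left(\left(6 + 0\right) + 3\right) 0 = -3 + \left(6 + 3\right) 0 = -3 + 9 \cdot 0 = -3 + 0 = -3$)
$F{\left(M,g \right)} = - \frac{1}{7}$
$\left(F{\left(P,-12 \right)} + x{\left(6,-7 \right)}\right)^{2} = \left(- \frac{1}{7} + \frac{2}{-6 - 7}\right)^{2} = \left(- \frac{1}{7} + \frac{2}{-13}\right)^{2} = \left(- \frac{1}{7} + 2 \left(- \frac{1}{13}\right)\right)^{2} = \left(- \frac{1}{7} - \frac{2}{13}\right)^{2} = \left(- \frac{27}{91}\right)^{2} = \frac{729}{8281}$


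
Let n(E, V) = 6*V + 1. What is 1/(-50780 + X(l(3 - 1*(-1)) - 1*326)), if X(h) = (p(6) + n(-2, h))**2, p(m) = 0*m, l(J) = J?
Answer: 1/3677981 ≈ 2.7189e-7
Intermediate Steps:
p(m) = 0
n(E, V) = 1 + 6*V
X(h) = (1 + 6*h)**2 (X(h) = (0 + (1 + 6*h))**2 = (1 + 6*h)**2)
1/(-50780 + X(l(3 - 1*(-1)) - 1*326)) = 1/(-50780 + (1 + 6*((3 - 1*(-1)) - 1*326))**2) = 1/(-50780 + (1 + 6*((3 + 1) - 326))**2) = 1/(-50780 + (1 + 6*(4 - 326))**2) = 1/(-50780 + (1 + 6*(-322))**2) = 1/(-50780 + (1 - 1932)**2) = 1/(-50780 + (-1931)**2) = 1/(-50780 + 3728761) = 1/3677981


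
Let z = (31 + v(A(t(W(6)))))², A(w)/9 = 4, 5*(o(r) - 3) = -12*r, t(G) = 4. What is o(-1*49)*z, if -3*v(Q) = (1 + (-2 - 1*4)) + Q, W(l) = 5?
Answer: 257548/5 ≈ 51510.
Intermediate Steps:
o(r) = 3 - 12*r/5 (o(r) = 3 + (-12*r)/5 = 3 - 12*r/5)
A(w) = 36 (A(w) = 9*4 = 36)
v(Q) = 5/3 - Q/3 (v(Q) = -((1 + (-2 - 1*4)) + Q)/3 = -((1 + (-2 - 4)) + Q)/3 = -((1 - 6) + Q)/3 = -(-5 + Q)/3 = 5/3 - Q/3)
z = 3844/9 (z = (31 + (5/3 - ⅓*36))² = (31 + (5/3 - 12))² = (31 - 31/3)² = (62/3)² = 3844/9 ≈ 427.11)
o(-1*49)*z = (3 - (-12)*49/5)*(3844/9) = (3 - 12/5*(-49))*(3844/9) = (3 + 588/5)*(3844/9) = (603/5)*(3844/9) = 257548/5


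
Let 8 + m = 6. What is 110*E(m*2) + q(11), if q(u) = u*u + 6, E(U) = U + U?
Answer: -753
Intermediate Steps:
m = -2 (m = -8 + 6 = -2)
E(U) = 2*U
q(u) = 6 + u² (q(u) = u² + 6 = 6 + u²)
110*E(m*2) + q(11) = 110*(2*(-2*2)) + (6 + 11²) = 110*(2*(-4)) + (6 + 121) = 110*(-8) + 127 = -880 + 127 = -753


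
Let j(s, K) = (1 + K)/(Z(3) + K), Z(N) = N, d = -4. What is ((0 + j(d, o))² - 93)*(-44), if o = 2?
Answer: 101904/25 ≈ 4076.2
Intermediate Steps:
j(s, K) = (1 + K)/(3 + K)
((0 + j(d, o))² - 93)*(-44) = ((0 + (1 + 2)/(3 + 2))² - 93)*(-44) = ((0 + 3/5)² - 93)*(-44) = ((0 + (⅕)*3)² - 93)*(-44) = ((0 + ⅗)² - 93)*(-44) = ((⅗)² - 93)*(-44) = (9/25 - 93)*(-44) = -2316/25*(-44) = 101904/25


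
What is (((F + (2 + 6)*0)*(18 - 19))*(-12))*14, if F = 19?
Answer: 3192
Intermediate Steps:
(((F + (2 + 6)*0)*(18 - 19))*(-12))*14 = (((19 + (2 + 6)*0)*(18 - 19))*(-12))*14 = (((19 + 8*0)*(-1))*(-12))*14 = (((19 + 0)*(-1))*(-12))*14 = ((19*(-1))*(-12))*14 = -19*(-12)*14 = 228*14 = 3192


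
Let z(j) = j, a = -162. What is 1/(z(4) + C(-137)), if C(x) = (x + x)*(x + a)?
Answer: 1/81930 ≈ 1.2206e-5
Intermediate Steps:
C(x) = 2*x*(-162 + x) (C(x) = (x + x)*(x - 162) = (2*x)*(-162 + x) = 2*x*(-162 + x))
1/(z(4) + C(-137)) = 1/(4 + 2*(-137)*(-162 - 137)) = 1/(4 + 2*(-137)*(-299)) = 1/(4 + 81926) = 1/81930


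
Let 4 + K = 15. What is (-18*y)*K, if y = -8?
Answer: 1584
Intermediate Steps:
K = 11 (K = -4 + 15 = 11)
(-18*y)*K = -18*(-8)*11 = 144*11 = 1584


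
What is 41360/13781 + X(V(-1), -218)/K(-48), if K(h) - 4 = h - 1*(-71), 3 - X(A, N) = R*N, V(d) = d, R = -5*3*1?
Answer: -1626141/13781 ≈ -118.00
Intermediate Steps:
R = -15 (R = -15*1 = -15)
X(A, N) = 3 + 15*N (X(A, N) = 3 - (-15)*N = 3 + 15*N)
K(h) = 75 + h (K(h) = 4 + (h - 1*(-71)) = 4 + (h + 71) = 4 + (71 + h) = 75 + h)
41360/13781 + X(V(-1), -218)/K(-48) = 41360/13781 + (3 + 15*(-218))/(75 - 48) = 41360*(1/13781) + (3 - 3270)/27 = 41360/13781 - 3267*1/27 = 41360/13781 - 121 = -1626141/13781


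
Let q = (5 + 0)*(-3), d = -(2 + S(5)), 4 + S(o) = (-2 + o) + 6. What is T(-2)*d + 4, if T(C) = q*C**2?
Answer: 424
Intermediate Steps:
S(o) = o (S(o) = -4 + ((-2 + o) + 6) = -4 + (4 + o) = o)
d = -7 (d = -(2 + 5) = -1*7 = -7)
q = -15 (q = 5*(-3) = -15)
T(C) = -15*C**2
T(-2)*d + 4 = -15*(-2)**2*(-7) + 4 = -15*4*(-7) + 4 = -60*(-7) + 4 = 420 + 4 = 424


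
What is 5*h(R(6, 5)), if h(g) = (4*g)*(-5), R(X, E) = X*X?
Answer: -3600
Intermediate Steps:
R(X, E) = X²
h(g) = -20*g
5*h(R(6, 5)) = 5*(-20*6²) = 5*(-20*36) = 5*(-720) = -3600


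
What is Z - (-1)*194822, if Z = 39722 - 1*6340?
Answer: 228204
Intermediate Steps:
Z = 33382 (Z = 39722 - 6340 = 33382)
Z - (-1)*194822 = 33382 - (-1)*194822 = 33382 - 1*(-194822) = 33382 + 194822 = 228204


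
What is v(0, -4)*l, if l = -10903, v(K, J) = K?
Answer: 0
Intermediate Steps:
v(0, -4)*l = 0*(-10903) = 0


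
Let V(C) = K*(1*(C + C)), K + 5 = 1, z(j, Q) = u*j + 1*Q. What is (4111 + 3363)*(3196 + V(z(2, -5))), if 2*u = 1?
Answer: 24126072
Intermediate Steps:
u = 1/2 (u = (1/2)*1 = 1/2 ≈ 0.50000)
z(j, Q) = Q + j/2 (z(j, Q) = j/2 + 1*Q = j/2 + Q = Q + j/2)
K = -4 (K = -5 + 1 = -4)
V(C) = -8*C (V(C) = -4*(C + C) = -4*2*C = -8*C)
(4111 + 3363)*(3196 + V(z(2, -5))) = (4111 + 3363)*(3196 - 8*(-5 + (1/2)*2)) = 7474*(3196 - 8*(-5 + 1)) = 7474*(3196 - 8*(-4)) = 7474*(3196 + 32) = 7474*3228 = 24126072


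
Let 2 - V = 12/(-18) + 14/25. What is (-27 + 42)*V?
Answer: 158/5 ≈ 31.600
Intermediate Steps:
V = 158/75 (V = 2 - (12/(-18) + 14/25) = 2 - (12*(-1/18) + 14*(1/25)) = 2 - (-⅔ + 14/25) = 2 - 1*(-8/75) = 2 + 8/75 = 158/75 ≈ 2.1067)
(-27 + 42)*V = (-27 + 42)*(158/75) = 15*(158/75) = 158/5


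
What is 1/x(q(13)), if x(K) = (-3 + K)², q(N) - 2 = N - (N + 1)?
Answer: ¼ ≈ 0.25000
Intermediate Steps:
q(N) = 1 (q(N) = 2 + (N - (N + 1)) = 2 + (N - (1 + N)) = 2 + (N + (-1 - N)) = 2 - 1 = 1)
1/x(q(13)) = 1/((-3 + 1)²) = 1/((-2)²) = 1/4 = ¼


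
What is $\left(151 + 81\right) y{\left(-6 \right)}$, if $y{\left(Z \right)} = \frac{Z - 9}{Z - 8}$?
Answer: $\frac{1740}{7} \approx 248.57$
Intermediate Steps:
$y{\left(Z \right)} = \frac{-9 + Z}{-8 + Z}$
$\left(151 + 81\right) y{\left(-6 \right)} = \left(151 + 81\right) \frac{-9 - 6}{-8 - 6} = 232 \frac{1}{-14} \left(-15\right) = 232 \left(\left(- \frac{1}{14}\right) \left(-15\right)\right) = 232 \cdot \frac{15}{14} = \frac{1740}{7}$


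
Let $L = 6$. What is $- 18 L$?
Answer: $-108$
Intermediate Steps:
$- 18 L = \left(-18\right) 6 = -108$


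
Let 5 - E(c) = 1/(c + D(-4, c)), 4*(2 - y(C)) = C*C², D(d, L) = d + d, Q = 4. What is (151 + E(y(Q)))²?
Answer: 11785489/484 ≈ 24350.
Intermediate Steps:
D(d, L) = 2*d
y(C) = 2 - C³/4 (y(C) = 2 - C*C²/4 = 2 - C³/4)
E(c) = 5 - 1/(-8 + c) (E(c) = 5 - 1/(c + 2*(-4)) = 5 - 1/(c - 8) = 5 - 1/(-8 + c))
(151 + E(y(Q)))² = (151 + (-41 + 5*(2 - ¼*4³))/(-8 + (2 - ¼*4³)))² = (151 + (-41 + 5*(2 - ¼*64))/(-8 + (2 - ¼*64)))² = (151 + (-41 + 5*(2 - 16))/(-8 + (2 - 16)))² = (151 + (-41 + 5*(-14))/(-8 - 14))² = (151 + (-41 - 70)/(-22))² = (151 - 1/22*(-111))² = (151 + 111/22)² = (3433/22)² = 11785489/484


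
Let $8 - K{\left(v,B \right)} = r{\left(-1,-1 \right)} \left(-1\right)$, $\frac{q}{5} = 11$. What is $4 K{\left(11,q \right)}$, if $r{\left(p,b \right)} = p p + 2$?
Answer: $44$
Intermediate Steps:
$r{\left(p,b \right)} = 2 + p^{2}$ ($r{\left(p,b \right)} = p^{2} + 2 = 2 + p^{2}$)
$q = 55$ ($q = 5 \cdot 11 = 55$)
$K{\left(v,B \right)} = 11$ ($K{\left(v,B \right)} = 8 - \left(2 + \left(-1\right)^{2}\right) \left(-1\right) = 8 - \left(2 + 1\right) \left(-1\right) = 8 - 3 \left(-1\right) = 8 - -3 = 8 + 3 = 11$)
$4 K{\left(11,q \right)} = 4 \cdot 11 = 44$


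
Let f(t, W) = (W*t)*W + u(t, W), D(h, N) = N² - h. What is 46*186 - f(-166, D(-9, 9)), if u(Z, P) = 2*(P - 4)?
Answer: 1352984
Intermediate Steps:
u(Z, P) = -8 + 2*P (u(Z, P) = 2*(-4 + P) = -8 + 2*P)
f(t, W) = -8 + 2*W + t*W² (f(t, W) = (W*t)*W + (-8 + 2*W) = t*W² + (-8 + 2*W) = -8 + 2*W + t*W²)
46*186 - f(-166, D(-9, 9)) = 46*186 - (-8 + 2*(9² - 1*(-9)) - 166*(9² - 1*(-9))²) = 8556 - (-8 + 2*(81 + 9) - 166*(81 + 9)²) = 8556 - (-8 + 2*90 - 166*90²) = 8556 - (-8 + 180 - 166*8100) = 8556 - (-8 + 180 - 1344600) = 8556 - 1*(-1344428) = 8556 + 1344428 = 1352984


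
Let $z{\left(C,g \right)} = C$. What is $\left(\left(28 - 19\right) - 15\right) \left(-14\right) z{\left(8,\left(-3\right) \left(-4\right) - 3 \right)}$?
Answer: $672$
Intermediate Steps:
$\left(\left(28 - 19\right) - 15\right) \left(-14\right) z{\left(8,\left(-3\right) \left(-4\right) - 3 \right)} = \left(\left(28 - 19\right) - 15\right) \left(-14\right) 8 = \left(9 - 15\right) \left(-14\right) 8 = \left(-6\right) \left(-14\right) 8 = 84 \cdot 8 = 672$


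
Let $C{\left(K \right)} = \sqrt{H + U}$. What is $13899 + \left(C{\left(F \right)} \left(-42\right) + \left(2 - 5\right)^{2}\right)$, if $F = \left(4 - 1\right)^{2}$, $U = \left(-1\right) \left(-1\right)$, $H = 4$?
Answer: $13908 - 42 \sqrt{5} \approx 13814.0$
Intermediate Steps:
$U = 1$
$F = 9$ ($F = 3^{2} = 9$)
$C{\left(K \right)} = \sqrt{5}$ ($C{\left(K \right)} = \sqrt{4 + 1} = \sqrt{5}$)
$13899 + \left(C{\left(F \right)} \left(-42\right) + \left(2 - 5\right)^{2}\right) = 13899 + \left(\sqrt{5} \left(-42\right) + \left(2 - 5\right)^{2}\right) = 13899 + \left(- 42 \sqrt{5} + \left(-3\right)^{2}\right) = 13899 + \left(- 42 \sqrt{5} + 9\right) = 13899 + \left(9 - 42 \sqrt{5}\right) = 13908 - 42 \sqrt{5}$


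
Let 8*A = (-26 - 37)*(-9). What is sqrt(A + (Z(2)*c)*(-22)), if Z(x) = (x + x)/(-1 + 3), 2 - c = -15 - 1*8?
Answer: I*sqrt(16466)/4 ≈ 32.08*I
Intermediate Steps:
c = 25 (c = 2 - (-15 - 1*8) = 2 - (-15 - 8) = 2 - 1*(-23) = 2 + 23 = 25)
Z(x) = x (Z(x) = (2*x)/2 = (2*x)*(1/2) = x)
A = 567/8 (A = ((-26 - 37)*(-9))/8 = (-63*(-9))/8 = (1/8)*567 = 567/8 ≈ 70.875)
sqrt(A + (Z(2)*c)*(-22)) = sqrt(567/8 + (2*25)*(-22)) = sqrt(567/8 + 50*(-22)) = sqrt(567/8 - 1100) = sqrt(-8233/8) = I*sqrt(16466)/4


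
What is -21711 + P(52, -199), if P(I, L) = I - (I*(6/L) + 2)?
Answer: -4310227/199 ≈ -21659.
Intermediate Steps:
P(I, L) = -2 + I - 6*I/L (P(I, L) = I - (6*I/L + 2) = I - (2 + 6*I/L) = I + (-2 - 6*I/L) = -2 + I - 6*I/L)
-21711 + P(52, -199) = -21711 + (-2 + 52 - 6*52/(-199)) = -21711 + (-2 + 52 - 6*52*(-1/199)) = -21711 + (-2 + 52 + 312/199) = -21711 + 10262/199 = -4310227/199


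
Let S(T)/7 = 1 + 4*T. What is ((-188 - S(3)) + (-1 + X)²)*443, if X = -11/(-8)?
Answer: -7906221/64 ≈ -1.2353e+5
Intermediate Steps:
S(T) = 7 + 28*T (S(T) = 7*(1 + 4*T) = 7 + 28*T)
X = 11/8 (X = -11*(-⅛) = 11/8 ≈ 1.3750)
((-188 - S(3)) + (-1 + X)²)*443 = ((-188 - (7 + 28*3)) + (-1 + 11/8)²)*443 = ((-188 - (7 + 84)) + (3/8)²)*443 = ((-188 - 1*91) + 9/64)*443 = ((-188 - 91) + 9/64)*443 = (-279 + 9/64)*443 = -17847/64*443 = -7906221/64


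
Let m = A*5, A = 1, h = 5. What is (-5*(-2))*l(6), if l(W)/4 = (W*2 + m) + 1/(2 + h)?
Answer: 4800/7 ≈ 685.71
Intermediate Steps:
m = 5 (m = 1*5 = 5)
l(W) = 144/7 + 8*W (l(W) = 4*((W*2 + 5) + 1/(2 + 5)) = 4*((2*W + 5) + 1/7) = 4*((5 + 2*W) + ⅐) = 4*(36/7 + 2*W) = 144/7 + 8*W)
(-5*(-2))*l(6) = (-5*(-2))*(144/7 + 8*6) = 10*(144/7 + 48) = 10*(480/7) = 4800/7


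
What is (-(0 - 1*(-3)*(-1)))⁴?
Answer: 81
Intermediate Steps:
(-(0 - 1*(-3)*(-1)))⁴ = (-(0 + 3*(-1)))⁴ = (-(0 - 3))⁴ = (-1*(-3))⁴ = 3⁴ = 81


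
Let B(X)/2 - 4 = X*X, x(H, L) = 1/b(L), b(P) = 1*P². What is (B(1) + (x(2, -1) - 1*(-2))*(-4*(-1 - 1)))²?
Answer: 1156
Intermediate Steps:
b(P) = P²
x(H, L) = L⁻² (x(H, L) = 1/(L²) = L⁻²)
B(X) = 8 + 2*X² (B(X) = 8 + 2*(X*X) = 8 + 2*X²)
(B(1) + (x(2, -1) - 1*(-2))*(-4*(-1 - 1)))² = ((8 + 2*1²) + ((-1)⁻² - 1*(-2))*(-4*(-1 - 1)))² = ((8 + 2*1) + (1 + 2)*(-4*(-2)))² = ((8 + 2) + 3*8)² = (10 + 24)² = 34² = 1156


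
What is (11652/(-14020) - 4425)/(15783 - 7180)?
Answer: -15512538/30153515 ≈ -0.51445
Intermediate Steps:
(11652/(-14020) - 4425)/(15783 - 7180) = (11652*(-1/14020) - 4425)/8603 = (-2913/3505 - 4425)*(1/8603) = -15512538/3505*1/8603 = -15512538/30153515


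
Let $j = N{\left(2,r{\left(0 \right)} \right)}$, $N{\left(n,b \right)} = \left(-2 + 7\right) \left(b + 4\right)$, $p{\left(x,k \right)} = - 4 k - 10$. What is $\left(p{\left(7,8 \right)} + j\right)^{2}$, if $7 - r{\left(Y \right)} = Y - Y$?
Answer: $169$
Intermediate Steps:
$p{\left(x,k \right)} = -10 - 4 k$
$r{\left(Y \right)} = 7$ ($r{\left(Y \right)} = 7 - \left(Y - Y\right) = 7 - 0 = 7 + 0 = 7$)
$N{\left(n,b \right)} = 20 + 5 b$ ($N{\left(n,b \right)} = 5 \left(4 + b\right) = 20 + 5 b$)
$j = 55$ ($j = 20 + 5 \cdot 7 = 20 + 35 = 55$)
$\left(p{\left(7,8 \right)} + j\right)^{2} = \left(\left(-10 - 32\right) + 55\right)^{2} = \left(-42 + 55\right)^{2} = 13^{2} = 169$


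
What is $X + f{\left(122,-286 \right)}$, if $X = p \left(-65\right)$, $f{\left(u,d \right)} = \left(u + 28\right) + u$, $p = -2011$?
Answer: $130987$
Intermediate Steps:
$f{\left(u,d \right)} = 28 + 2 u$ ($f{\left(u,d \right)} = \left(28 + u\right) + u = 28 + 2 u$)
$X = 130715$ ($X = \left(-2011\right) \left(-65\right) = 130715$)
$X + f{\left(122,-286 \right)} = 130715 + \left(28 + 2 \cdot 122\right) = 130715 + \left(28 + 244\right) = 130715 + 272 = 130987$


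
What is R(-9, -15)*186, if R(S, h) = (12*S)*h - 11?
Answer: 299274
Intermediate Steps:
R(S, h) = -11 + 12*S*h (R(S, h) = 12*S*h - 11 = -11 + 12*S*h)
R(-9, -15)*186 = (-11 + 12*(-9)*(-15))*186 = (-11 + 1620)*186 = 1609*186 = 299274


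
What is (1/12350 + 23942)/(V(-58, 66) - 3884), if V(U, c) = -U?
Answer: -295683701/47251100 ≈ -6.2577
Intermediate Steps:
(1/12350 + 23942)/(V(-58, 66) - 3884) = (1/12350 + 23942)/(-1*(-58) - 3884) = (1/12350 + 23942)/(58 - 3884) = (295683701/12350)/(-3826) = (295683701/12350)*(-1/3826) = -295683701/47251100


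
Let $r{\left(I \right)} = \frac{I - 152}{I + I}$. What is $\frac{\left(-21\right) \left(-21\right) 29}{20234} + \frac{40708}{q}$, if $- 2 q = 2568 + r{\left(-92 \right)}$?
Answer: $- \frac{74267562703}{2391436226} \approx -31.056$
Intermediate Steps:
$r{\left(I \right)} = \frac{-152 + I}{2 I}$
$q = - \frac{118189}{92}$ ($q = - \frac{2568 + \frac{-152 - 92}{2 \left(-92\right)}}{2} = - \frac{2568 + \frac{1}{2} \left(- \frac{1}{92}\right) \left(-244\right)}{2} = - \frac{2568 + \frac{61}{46}}{2} = \left(- \frac{1}{2}\right) \frac{118189}{46} = - \frac{118189}{92} \approx -1284.7$)
$\frac{\left(-21\right) \left(-21\right) 29}{20234} + \frac{40708}{q} = \frac{\left(-21\right) \left(-21\right) 29}{20234} + \frac{40708}{- \frac{118189}{92}} = 441 \cdot 29 \cdot \frac{1}{20234} + 40708 \left(- \frac{92}{118189}\right) = 12789 \cdot \frac{1}{20234} - \frac{3745136}{118189} = \frac{12789}{20234} - \frac{3745136}{118189} = - \frac{74267562703}{2391436226}$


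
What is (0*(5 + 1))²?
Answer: 0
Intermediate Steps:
(0*(5 + 1))² = (0*6)² = 0² = 0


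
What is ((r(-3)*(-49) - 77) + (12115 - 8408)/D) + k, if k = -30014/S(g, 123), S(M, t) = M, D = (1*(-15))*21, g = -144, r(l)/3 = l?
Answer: 1412869/2520 ≈ 560.66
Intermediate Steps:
r(l) = 3*l
D = -315 (D = -15*21 = -315)
k = 15007/72 (k = -30014/(-144) = -30014*(-1/144) = 15007/72 ≈ 208.43)
((r(-3)*(-49) - 77) + (12115 - 8408)/D) + k = (((3*(-3))*(-49) - 77) + (12115 - 8408)/(-315)) + 15007/72 = ((-9*(-49) - 77) + 3707*(-1/315)) + 15007/72 = ((441 - 77) - 3707/315) + 15007/72 = (364 - 3707/315) + 15007/72 = 110953/315 + 15007/72 = 1412869/2520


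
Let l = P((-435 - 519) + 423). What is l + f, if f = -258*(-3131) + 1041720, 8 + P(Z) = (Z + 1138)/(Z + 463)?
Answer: 125766073/68 ≈ 1.8495e+6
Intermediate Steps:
P(Z) = -8 + (1138 + Z)/(463 + Z) (P(Z) = -8 + (Z + 1138)/(Z + 463) = -8 + (1138 + Z)/(463 + Z))
f = 1849518 (f = 807798 + 1041720 = 1849518)
l = -1151/68 (l = (-2566 - 7*((-435 - 519) + 423))/(463 + ((-435 - 519) + 423)) = (-2566 - 7*(-954 + 423))/(463 + (-954 + 423)) = (-2566 - 7*(-531))/(463 - 531) = (-2566 + 3717)/(-68) = -1/68*1151 = -1151/68 ≈ -16.926)
l + f = -1151/68 + 1849518 = 125766073/68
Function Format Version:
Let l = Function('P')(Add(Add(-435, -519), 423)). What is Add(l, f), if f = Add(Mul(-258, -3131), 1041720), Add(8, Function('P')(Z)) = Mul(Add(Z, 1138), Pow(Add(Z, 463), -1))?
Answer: Rational(125766073, 68) ≈ 1.8495e+6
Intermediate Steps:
Function('P')(Z) = Add(-8, Mul(Pow(Add(463, Z), -1), Add(1138, Z))) (Function('P')(Z) = Add(-8, Mul(Add(Z, 1138), Pow(Add(Z, 463), -1))) = Add(-8, Mul(Add(1138, Z), Pow(Add(463, Z), -1))) = Add(-8, Mul(Pow(Add(463, Z), -1), Add(1138, Z))))
f = 1849518 (f = Add(807798, 1041720) = 1849518)
l = Rational(-1151, 68) (l = Mul(Pow(Add(463, Add(Add(-435, -519), 423)), -1), Add(-2566, Mul(-7, Add(Add(-435, -519), 423)))) = Mul(Pow(Add(463, Add(-954, 423)), -1), Add(-2566, Mul(-7, Add(-954, 423)))) = Mul(Pow(Add(463, -531), -1), Add(-2566, Mul(-7, -531))) = Mul(Pow(-68, -1), Add(-2566, 3717)) = Mul(Rational(-1, 68), 1151) = Rational(-1151, 68) ≈ -16.926)
Add(l, f) = Add(Rational(-1151, 68), 1849518) = Rational(125766073, 68)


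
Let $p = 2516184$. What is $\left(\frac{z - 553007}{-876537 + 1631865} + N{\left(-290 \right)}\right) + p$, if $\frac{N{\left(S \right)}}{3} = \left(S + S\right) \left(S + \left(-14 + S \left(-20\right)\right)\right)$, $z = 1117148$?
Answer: $- \frac{1774229028209}{251776} \approx -7.0469 \cdot 10^{6}$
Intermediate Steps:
$N{\left(S \right)} = 6 S \left(-14 - 19 S\right)$ ($N{\left(S \right)} = 3 \left(S + S\right) \left(S + \left(-14 + S \left(-20\right)\right)\right) = 3 \cdot 2 S \left(S - \left(14 + 20 S\right)\right) = 3 \cdot 2 S \left(-14 - 19 S\right) = 6 S \left(-14 - 19 S\right)$)
$\left(\frac{z - 553007}{-876537 + 1631865} + N{\left(-290 \right)}\right) + p = \left(\frac{1117148 - 553007}{-876537 + 1631865} - - 1740 \left(14 + 19 \left(-290\right)\right)\right) + 2516184 = \left(\frac{564141}{755328} - - 1740 \left(14 - 5510\right)\right) + 2516184 = \left(564141 \cdot \frac{1}{755328} - \left(-1740\right) \left(-5496\right)\right) + 2516184 = \left(\frac{188047}{251776} - 9563040\right) + 2516184 = - \frac{2407743770993}{251776} + 2516184 = - \frac{1774229028209}{251776}$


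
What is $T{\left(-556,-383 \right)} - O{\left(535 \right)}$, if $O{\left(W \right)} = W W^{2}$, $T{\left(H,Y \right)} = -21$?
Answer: $-153130396$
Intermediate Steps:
$O{\left(W \right)} = W^{3}$
$T{\left(-556,-383 \right)} - O{\left(535 \right)} = -21 - 535^{3} = -21 - 153130375 = -153130396$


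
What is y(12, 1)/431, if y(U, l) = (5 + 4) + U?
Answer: 21/431 ≈ 0.048724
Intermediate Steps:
y(U, l) = 9 + U
y(12, 1)/431 = (9 + 12)/431 = 21*(1/431) = 21/431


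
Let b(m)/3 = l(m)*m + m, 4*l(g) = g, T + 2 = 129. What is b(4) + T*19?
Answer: 2437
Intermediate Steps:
T = 127 (T = -2 + 129 = 127)
l(g) = g/4
b(m) = 3*m + 3*m²/4 (b(m) = 3*((m/4)*m + m) = 3*(m²/4 + m) = 3*(m + m²/4) = 3*m + 3*m²/4)
b(4) + T*19 = (¾)*4*(4 + 4) + 127*19 = (¾)*4*8 + 2413 = 24 + 2413 = 2437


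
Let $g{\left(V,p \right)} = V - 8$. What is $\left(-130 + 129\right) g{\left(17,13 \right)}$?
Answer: $-9$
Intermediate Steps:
$g{\left(V,p \right)} = -8 + V$ ($g{\left(V,p \right)} = V - 8 = -8 + V$)
$\left(-130 + 129\right) g{\left(17,13 \right)} = \left(-130 + 129\right) \left(-8 + 17\right) = \left(-1\right) 9 = -9$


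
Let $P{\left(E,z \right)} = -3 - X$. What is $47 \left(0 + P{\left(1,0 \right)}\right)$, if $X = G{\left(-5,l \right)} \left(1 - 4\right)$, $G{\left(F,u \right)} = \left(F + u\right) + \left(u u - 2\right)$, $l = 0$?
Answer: $-1128$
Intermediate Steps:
$G{\left(F,u \right)} = -2 + F + u + u^{2}$ ($G{\left(F,u \right)} = \left(F + u\right) + \left(u^{2} - 2\right) = \left(F + u\right) + \left(-2 + u^{2}\right) = -2 + F + u + u^{2}$)
$X = 21$ ($X = \left(-2 - 5 + 0 + 0^{2}\right) \left(1 - 4\right) = \left(-2 - 5 + 0 + 0\right) \left(-3\right) = \left(-7\right) \left(-3\right) = 21$)
$P{\left(E,z \right)} = -24$ ($P{\left(E,z \right)} = -3 - 21 = -24$)
$47 \left(0 + P{\left(1,0 \right)}\right) = 47 \left(0 - 24\right) = 47 \left(-24\right) = -1128$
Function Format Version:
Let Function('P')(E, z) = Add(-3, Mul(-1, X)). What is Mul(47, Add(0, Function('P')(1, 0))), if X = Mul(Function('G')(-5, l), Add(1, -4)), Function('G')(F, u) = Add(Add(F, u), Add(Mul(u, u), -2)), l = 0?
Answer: -1128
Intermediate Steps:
Function('G')(F, u) = Add(-2, F, u, Pow(u, 2)) (Function('G')(F, u) = Add(Add(F, u), Add(Pow(u, 2), -2)) = Add(Add(F, u), Add(-2, Pow(u, 2))) = Add(-2, F, u, Pow(u, 2)))
X = 21 (X = Mul(Add(-2, -5, 0, Pow(0, 2)), Add(1, -4)) = Mul(Add(-2, -5, 0, 0), -3) = Mul(-7, -3) = 21)
Function('P')(E, z) = -24 (Function('P')(E, z) = Add(-3, Mul(-1, 21)) = Add(-3, -21) = -24)
Mul(47, Add(0, Function('P')(1, 0))) = Mul(47, Add(0, -24)) = Mul(47, -24) = -1128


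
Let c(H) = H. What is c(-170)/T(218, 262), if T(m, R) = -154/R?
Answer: 22270/77 ≈ 289.22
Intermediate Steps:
c(-170)/T(218, 262) = -170/((-154/262)) = -170/((-154*1/262)) = -170/(-77/131) = -170*(-131/77) = 22270/77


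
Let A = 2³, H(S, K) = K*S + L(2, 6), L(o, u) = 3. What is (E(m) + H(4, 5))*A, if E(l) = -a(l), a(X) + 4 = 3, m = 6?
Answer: 192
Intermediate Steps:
a(X) = -1 (a(X) = -4 + 3 = -1)
H(S, K) = 3 + K*S (H(S, K) = K*S + 3 = 3 + K*S)
E(l) = 1 (E(l) = -1*(-1) = 1)
A = 8
(E(m) + H(4, 5))*A = (1 + (3 + 5*4))*8 = (1 + (3 + 20))*8 = (1 + 23)*8 = 24*8 = 192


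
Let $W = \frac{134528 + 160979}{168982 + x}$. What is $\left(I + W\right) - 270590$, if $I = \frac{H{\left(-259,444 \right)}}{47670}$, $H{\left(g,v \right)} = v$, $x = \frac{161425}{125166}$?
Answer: $- \frac{45470837835406196922}{168044396561965} \approx -2.7059 \cdot 10^{5}$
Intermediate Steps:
$x = \frac{161425}{125166}$ ($x = 161425 \cdot \frac{1}{125166} = \frac{161425}{125166} \approx 1.2897$)
$W = \frac{36987429162}{21150962437}$ ($W = \frac{134528 + 160979}{168982 + \frac{161425}{125166}} = \frac{295507}{\frac{21150962437}{125166}} = 295507 \cdot \frac{125166}{21150962437} = \frac{36987429162}{21150962437} \approx 1.7487$)
$I = \frac{74}{7945}$ ($I = \frac{444}{47670} = 444 \cdot \frac{1}{47670} = \frac{74}{7945} \approx 0.009314$)
$\left(I + W\right) - 270590 = \left(\frac{74}{7945} + \frac{36987429162}{21150962437}\right) - 270590 = \frac{295430295912428}{168044396561965} - 270590 = - \frac{45470837835406196922}{168044396561965}$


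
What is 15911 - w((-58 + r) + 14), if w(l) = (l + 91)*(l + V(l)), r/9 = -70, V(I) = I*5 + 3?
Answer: -2339992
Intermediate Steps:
V(I) = 3 + 5*I (V(I) = 5*I + 3 = 3 + 5*I)
r = -630 (r = 9*(-70) = -630)
w(l) = (3 + 6*l)*(91 + l) (w(l) = (l + 91)*(l + (3 + 5*l)) = (91 + l)*(3 + 6*l) = (3 + 6*l)*(91 + l))
15911 - w((-58 + r) + 14) = 15911 - (273 + 6*((-58 - 630) + 14)² + 549*((-58 - 630) + 14)) = 15911 - (273 + 6*(-688 + 14)² + 549*(-688 + 14)) = 15911 - (273 + 6*(-674)² + 549*(-674)) = 15911 - (273 + 6*454276 - 370026) = 15911 - (273 + 2725656 - 370026) = 15911 - 1*2355903 = 15911 - 2355903 = -2339992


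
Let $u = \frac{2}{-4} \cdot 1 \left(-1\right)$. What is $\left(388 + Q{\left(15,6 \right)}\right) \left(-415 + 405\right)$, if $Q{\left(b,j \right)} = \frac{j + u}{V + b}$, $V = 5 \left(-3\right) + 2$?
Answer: $- \frac{7825}{2} \approx -3912.5$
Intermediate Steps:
$V = -13$ ($V = -15 + 2 = -13$)
$u = \frac{1}{2}$ ($u = 2 \left(- \frac{1}{4}\right) 1 \left(-1\right) = \left(- \frac{1}{2}\right) 1 \left(-1\right) = \left(- \frac{1}{2}\right) \left(-1\right) = \frac{1}{2} \approx 0.5$)
$Q{\left(b,j \right)} = \frac{\frac{1}{2} + j}{-13 + b}$ ($Q{\left(b,j \right)} = \frac{j + \frac{1}{2}}{-13 + b} = \frac{\frac{1}{2} + j}{-13 + b}$)
$\left(388 + Q{\left(15,6 \right)}\right) \left(-415 + 405\right) = \left(388 + \frac{\frac{1}{2} + 6}{-13 + 15}\right) \left(-415 + 405\right) = \left(388 + \frac{1}{2} \cdot \frac{13}{2}\right) \left(-10\right) = \left(388 + \frac{13}{4}\right) \left(-10\right) = \frac{1565}{4} \left(-10\right) = - \frac{7825}{2}$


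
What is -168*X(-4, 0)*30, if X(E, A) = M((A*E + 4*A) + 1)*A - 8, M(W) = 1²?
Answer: 40320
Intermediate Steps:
M(W) = 1
X(E, A) = -8 + A (X(E, A) = 1*A - 8 = A - 8 = -8 + A)
-168*X(-4, 0)*30 = -168*(-8 + 0)*30 = -168*(-8)*30 = 1344*30 = 40320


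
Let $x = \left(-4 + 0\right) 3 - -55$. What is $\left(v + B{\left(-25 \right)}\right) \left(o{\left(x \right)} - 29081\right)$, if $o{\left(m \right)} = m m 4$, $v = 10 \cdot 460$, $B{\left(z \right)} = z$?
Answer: $-99208875$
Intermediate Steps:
$x = 43$ ($x = \left(-4\right) 3 + 55 = -12 + 55 = 43$)
$v = 4600$
$o{\left(m \right)} = 4 m^{2}$ ($o{\left(m \right)} = m^{2} \cdot 4 = 4 m^{2}$)
$\left(v + B{\left(-25 \right)}\right) \left(o{\left(x \right)} - 29081\right) = \left(4600 - 25\right) \left(4 \cdot 43^{2} - 29081\right) = 4575 \left(4 \cdot 1849 - 29081\right) = 4575 \left(7396 - 29081\right) = 4575 \left(-21685\right) = -99208875$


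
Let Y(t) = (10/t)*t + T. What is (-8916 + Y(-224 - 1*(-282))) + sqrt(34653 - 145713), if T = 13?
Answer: -8893 + 6*I*sqrt(3085) ≈ -8893.0 + 333.26*I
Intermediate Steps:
Y(t) = 23 (Y(t) = (10/t)*t + 13 = 10 + 13 = 23)
(-8916 + Y(-224 - 1*(-282))) + sqrt(34653 - 145713) = (-8916 + 23) + sqrt(34653 - 145713) = -8893 + sqrt(-111060) = -8893 + 6*I*sqrt(3085)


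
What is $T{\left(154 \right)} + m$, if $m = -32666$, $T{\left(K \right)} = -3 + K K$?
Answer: $-8953$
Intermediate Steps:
$T{\left(K \right)} = -3 + K^{2}$
$T{\left(154 \right)} + m = \left(-3 + 154^{2}\right) - 32666 = \left(-3 + 23716\right) - 32666 = 23713 - 32666 = -8953$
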